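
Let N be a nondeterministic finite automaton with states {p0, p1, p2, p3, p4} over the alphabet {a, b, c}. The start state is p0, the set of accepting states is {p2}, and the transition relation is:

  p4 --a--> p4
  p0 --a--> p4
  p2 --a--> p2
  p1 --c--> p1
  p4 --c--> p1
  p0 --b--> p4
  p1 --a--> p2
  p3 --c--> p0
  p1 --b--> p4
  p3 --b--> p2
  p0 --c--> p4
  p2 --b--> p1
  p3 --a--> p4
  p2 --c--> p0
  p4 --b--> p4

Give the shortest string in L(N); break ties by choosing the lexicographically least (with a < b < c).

aca

A breadth-first search from p0 reaches an accepting state first via the path p0 → p4 → p1 → p2 on input aca.
No string of length < 3 is accepted (BFS exhausts all shorter strings without reaching an accepting state), and aca is the lexicographically least accepting string of length 3.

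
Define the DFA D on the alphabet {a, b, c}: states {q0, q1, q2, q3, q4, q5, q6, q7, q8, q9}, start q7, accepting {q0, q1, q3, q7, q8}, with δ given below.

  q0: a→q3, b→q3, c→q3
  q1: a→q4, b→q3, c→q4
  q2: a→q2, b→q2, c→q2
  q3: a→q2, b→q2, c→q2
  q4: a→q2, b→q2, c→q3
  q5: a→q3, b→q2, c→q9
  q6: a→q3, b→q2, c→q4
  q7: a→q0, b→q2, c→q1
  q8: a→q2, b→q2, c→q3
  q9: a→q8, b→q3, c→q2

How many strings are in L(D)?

The useful subgraph on states {q0, q1, q3, q4, q7} is acyclic, so L(D) is finite; the longest accepting path visits 4 useful states, giving maximum string length 3.
Counting accepting paths from q7 by length: 1 of length 0, 2 of length 1, 4 of length 2, 2 of length 3. Total 9.

9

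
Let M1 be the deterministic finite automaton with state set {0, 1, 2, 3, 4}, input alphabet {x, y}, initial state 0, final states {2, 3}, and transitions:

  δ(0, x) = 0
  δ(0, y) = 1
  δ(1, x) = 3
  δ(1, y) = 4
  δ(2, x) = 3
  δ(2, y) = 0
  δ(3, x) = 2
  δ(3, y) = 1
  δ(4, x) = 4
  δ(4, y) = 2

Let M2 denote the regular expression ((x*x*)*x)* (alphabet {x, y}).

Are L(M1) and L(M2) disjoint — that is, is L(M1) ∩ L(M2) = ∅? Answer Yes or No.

Yes

Converting the expression M2 to a DFA (subset construction, then merging equivalent states) gives the minimal DFA with states {r0, r1}, start state r0, accepting states {r0} and transitions r0: x→r0, y→r1; r1: x→r1, y→r1.
Exploring the product automaton M1 × M2 from the start pair (0, r0), following both machines on each input symbol, reaches 6 state pairs: (0, r0), (1, r1), (3, r1), (4, r1), (2, r1), (0, r1).
M1 accepts in {2, 3} and M2 accepts in {r0}; no reachable pair has both components accepting, so no string drives both machines to acceptance simultaneously and L(M1) ∩ L(M2) = ∅.
So no string is accepted by both, and the intersection is empty.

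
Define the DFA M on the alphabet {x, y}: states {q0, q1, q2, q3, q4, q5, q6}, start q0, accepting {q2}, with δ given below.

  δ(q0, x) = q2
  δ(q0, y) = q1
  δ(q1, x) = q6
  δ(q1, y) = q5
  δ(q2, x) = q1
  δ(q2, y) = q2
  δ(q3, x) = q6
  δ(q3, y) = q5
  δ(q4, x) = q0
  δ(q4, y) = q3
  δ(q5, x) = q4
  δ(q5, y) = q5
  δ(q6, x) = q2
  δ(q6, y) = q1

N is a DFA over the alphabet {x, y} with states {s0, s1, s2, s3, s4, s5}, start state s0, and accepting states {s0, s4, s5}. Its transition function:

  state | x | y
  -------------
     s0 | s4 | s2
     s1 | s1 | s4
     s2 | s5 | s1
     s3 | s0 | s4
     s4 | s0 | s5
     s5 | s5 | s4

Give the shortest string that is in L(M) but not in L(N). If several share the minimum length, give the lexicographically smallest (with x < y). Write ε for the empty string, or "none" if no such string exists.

xxxxy

The string xxxxy is accepted by M but not by N.
No shorter string lies in the difference, and xxxxy is the lexicographically first length-5 string in L(M) \ L(N).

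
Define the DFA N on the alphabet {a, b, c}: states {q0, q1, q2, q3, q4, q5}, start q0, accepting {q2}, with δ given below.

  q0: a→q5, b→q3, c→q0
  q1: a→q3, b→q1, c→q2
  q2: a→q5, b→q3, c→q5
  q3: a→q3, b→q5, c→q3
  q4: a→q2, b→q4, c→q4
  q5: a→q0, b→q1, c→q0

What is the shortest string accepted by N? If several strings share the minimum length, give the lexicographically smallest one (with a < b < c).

abc

A breadth-first search from q0 reaches an accepting state first via the path q0 → q5 → q1 → q2 on input abc.
No string of length < 3 is accepted (BFS exhausts all shorter strings without reaching an accepting state), and abc is the lexicographically least accepting string of length 3.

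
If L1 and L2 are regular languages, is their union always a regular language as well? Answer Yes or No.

Given DFAs for L₁ and L₂, run them in parallel: the product automaton on Q₁ × Q₂ that accepts when either component is accepting recognises L₁ ∪ L₂ (equivalently, R₁ | R₂ is a regular expression for it).
So the regular languages are closed under union.

Yes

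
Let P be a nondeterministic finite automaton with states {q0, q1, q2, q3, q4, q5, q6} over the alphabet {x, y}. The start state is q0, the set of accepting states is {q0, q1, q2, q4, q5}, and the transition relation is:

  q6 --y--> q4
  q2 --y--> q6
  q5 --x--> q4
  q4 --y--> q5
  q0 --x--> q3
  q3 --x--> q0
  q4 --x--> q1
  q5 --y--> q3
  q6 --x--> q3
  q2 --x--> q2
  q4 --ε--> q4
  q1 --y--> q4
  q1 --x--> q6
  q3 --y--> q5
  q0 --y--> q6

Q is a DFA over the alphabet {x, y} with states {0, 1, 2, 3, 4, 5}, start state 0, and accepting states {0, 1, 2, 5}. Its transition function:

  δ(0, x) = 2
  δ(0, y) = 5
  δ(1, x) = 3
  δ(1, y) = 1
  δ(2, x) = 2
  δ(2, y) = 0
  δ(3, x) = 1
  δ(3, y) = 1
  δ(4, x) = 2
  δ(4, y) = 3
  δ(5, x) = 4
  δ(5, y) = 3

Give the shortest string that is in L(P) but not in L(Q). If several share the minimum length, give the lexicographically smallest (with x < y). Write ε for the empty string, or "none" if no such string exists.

The string yy is accepted by P but not by Q.
No shorter string lies in the difference, and yy is the lexicographically first length-2 string in L(P) \ L(Q).

yy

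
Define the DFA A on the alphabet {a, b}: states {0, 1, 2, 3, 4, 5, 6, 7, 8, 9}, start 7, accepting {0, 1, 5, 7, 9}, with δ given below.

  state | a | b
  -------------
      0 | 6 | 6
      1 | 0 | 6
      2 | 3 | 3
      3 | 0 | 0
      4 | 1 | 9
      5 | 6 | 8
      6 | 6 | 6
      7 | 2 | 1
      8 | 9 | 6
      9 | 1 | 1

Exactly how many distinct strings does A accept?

7

The useful subgraph on states {0, 1, 2, 3, 7} is acyclic, so L(A) is finite; the longest accepting path visits 4 useful states, giving maximum string length 3.
Counting accepting paths from 7 by length: 1 of length 0, 1 of length 1, 1 of length 2, 4 of length 3. Total 7.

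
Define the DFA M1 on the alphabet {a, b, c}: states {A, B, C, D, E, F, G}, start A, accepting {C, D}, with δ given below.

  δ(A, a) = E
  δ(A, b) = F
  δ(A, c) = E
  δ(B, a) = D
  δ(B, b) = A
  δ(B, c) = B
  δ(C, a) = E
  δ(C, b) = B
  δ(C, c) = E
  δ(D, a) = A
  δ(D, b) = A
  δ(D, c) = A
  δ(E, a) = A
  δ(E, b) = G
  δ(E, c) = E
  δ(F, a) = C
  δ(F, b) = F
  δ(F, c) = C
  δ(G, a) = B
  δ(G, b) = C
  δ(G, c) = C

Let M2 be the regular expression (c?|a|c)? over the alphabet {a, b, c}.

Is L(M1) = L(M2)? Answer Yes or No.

No

The string ba is accepted by M1 but rejected by M2.
So L(M1) ≠ L(M2).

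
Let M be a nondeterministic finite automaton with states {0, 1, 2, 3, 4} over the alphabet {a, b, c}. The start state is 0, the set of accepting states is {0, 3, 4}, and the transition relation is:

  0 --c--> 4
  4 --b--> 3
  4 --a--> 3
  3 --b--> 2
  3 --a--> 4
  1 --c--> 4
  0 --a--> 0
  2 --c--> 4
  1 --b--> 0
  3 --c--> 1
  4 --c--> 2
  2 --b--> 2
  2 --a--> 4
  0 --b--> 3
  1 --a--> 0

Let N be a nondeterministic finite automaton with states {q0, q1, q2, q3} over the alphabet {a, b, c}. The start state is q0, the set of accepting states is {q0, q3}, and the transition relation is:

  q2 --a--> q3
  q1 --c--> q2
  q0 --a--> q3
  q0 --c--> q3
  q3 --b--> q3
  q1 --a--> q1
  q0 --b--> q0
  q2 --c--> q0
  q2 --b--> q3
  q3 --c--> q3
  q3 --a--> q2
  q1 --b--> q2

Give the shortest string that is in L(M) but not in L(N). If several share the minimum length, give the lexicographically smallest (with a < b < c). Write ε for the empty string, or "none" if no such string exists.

The string aa is accepted by M but not by N.
No shorter string lies in the difference, and aa is the lexicographically first length-2 string in L(M) \ L(N).

aa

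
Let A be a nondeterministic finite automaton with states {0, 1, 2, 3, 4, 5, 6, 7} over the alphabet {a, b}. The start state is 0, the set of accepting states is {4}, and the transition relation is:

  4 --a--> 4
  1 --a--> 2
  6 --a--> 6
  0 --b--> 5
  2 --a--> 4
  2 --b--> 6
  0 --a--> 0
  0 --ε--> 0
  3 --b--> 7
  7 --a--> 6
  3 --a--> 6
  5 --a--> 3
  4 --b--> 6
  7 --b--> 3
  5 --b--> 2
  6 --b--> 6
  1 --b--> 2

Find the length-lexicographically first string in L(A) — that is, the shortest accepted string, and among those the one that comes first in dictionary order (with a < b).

A breadth-first search from 0 reaches an accepting state first via the path 0 → 5 → 2 → 4 on input bba.
No string of length < 3 is accepted (BFS exhausts all shorter strings without reaching an accepting state), and bba is the lexicographically least accepting string of length 3.

bba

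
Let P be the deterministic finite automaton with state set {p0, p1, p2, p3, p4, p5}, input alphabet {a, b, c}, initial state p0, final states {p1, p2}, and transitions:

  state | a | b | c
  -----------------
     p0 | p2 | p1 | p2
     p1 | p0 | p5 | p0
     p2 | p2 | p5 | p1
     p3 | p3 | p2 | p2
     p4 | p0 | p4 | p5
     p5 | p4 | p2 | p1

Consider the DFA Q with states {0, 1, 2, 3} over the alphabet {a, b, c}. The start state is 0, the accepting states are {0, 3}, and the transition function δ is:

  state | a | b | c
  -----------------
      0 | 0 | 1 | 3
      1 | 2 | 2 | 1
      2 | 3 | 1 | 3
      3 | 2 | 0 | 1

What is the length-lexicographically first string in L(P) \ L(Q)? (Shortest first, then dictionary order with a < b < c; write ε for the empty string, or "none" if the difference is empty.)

The string b is accepted by P but not by Q.
No shorter string lies in the difference, and b is the lexicographically first length-1 string in L(P) \ L(Q).

b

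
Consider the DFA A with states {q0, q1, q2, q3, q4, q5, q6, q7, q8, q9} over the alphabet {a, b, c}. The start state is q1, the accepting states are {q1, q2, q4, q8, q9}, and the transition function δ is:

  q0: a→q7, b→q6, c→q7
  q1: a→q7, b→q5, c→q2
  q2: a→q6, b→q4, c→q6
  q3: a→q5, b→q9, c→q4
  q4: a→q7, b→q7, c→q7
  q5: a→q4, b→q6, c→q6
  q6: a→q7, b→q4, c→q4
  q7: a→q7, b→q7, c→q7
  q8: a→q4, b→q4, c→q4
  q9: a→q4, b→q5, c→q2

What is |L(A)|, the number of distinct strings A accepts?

The useful subgraph on states {q1, q2, q4, q5, q6} is acyclic, so L(A) is finite; the longest accepting path visits 4 useful states, giving maximum string length 3.
Counting accepting paths from q1 by length: 1 of length 0, 1 of length 1, 2 of length 2, 8 of length 3. Total 12.

12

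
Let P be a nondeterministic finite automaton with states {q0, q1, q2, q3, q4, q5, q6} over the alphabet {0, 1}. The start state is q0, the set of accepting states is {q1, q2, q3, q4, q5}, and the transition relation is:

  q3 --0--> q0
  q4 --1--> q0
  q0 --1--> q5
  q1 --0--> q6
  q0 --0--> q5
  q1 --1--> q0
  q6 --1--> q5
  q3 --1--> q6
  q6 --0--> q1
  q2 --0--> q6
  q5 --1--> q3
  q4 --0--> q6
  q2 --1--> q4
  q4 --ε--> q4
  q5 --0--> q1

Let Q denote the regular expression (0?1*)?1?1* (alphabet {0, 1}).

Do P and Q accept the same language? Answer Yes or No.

The string 00 is accepted by P but rejected by Q.
So L(P) ≠ L(Q).

No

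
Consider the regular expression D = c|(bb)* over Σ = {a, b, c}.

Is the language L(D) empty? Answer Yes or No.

The empty string ε matches the expression, so it belongs to L(D).
Since L(D) contains at least one string, it is not empty.

No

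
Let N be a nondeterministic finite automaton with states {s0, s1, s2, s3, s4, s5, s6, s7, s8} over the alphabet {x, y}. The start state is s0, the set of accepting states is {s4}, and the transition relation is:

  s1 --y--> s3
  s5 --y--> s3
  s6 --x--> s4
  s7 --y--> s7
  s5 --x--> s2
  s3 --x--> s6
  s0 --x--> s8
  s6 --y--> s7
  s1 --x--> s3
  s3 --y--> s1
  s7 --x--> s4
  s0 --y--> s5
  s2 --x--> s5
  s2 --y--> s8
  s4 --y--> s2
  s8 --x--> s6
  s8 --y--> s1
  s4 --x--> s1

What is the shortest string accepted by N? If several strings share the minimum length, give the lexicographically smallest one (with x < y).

xxx

A breadth-first search from s0 reaches an accepting state first via the path s0 → s8 → s6 → s4 on input xxx.
No string of length < 3 is accepted (BFS exhausts all shorter strings without reaching an accepting state), and xxx is the lexicographically least accepting string of length 3.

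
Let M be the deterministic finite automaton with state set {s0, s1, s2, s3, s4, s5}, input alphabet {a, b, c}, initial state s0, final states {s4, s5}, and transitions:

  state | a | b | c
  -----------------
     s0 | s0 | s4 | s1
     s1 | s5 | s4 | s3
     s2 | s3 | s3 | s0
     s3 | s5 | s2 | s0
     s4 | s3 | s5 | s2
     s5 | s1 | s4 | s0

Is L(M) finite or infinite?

infinite

State s0 is reachable from the start and can reach an accepting state, and it lies on the cycle s0 → s0.
Traversing that cycle any number of times yields accepted strings of unbounded length, so the language is infinite.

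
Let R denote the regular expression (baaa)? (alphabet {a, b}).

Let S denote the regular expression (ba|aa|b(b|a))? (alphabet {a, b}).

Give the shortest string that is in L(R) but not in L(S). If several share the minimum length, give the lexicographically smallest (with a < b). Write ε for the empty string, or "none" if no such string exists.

baaa

The string baaa is accepted by R but not by S.
No shorter string lies in the difference, and baaa is the lexicographically first length-4 string in L(R) \ L(S).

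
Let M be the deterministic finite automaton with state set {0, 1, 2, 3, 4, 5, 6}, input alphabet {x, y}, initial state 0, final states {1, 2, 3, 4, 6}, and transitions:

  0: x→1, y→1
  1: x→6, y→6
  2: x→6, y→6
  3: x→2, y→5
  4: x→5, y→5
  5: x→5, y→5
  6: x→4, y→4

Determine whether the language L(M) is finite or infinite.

finite

The useful states (reachable from 0 and able to reach an accepting state) are {0, 1, 4, 6}.
Restricted to these states the transition graph has no cycle, so every accepting path has bounded length and L is finite.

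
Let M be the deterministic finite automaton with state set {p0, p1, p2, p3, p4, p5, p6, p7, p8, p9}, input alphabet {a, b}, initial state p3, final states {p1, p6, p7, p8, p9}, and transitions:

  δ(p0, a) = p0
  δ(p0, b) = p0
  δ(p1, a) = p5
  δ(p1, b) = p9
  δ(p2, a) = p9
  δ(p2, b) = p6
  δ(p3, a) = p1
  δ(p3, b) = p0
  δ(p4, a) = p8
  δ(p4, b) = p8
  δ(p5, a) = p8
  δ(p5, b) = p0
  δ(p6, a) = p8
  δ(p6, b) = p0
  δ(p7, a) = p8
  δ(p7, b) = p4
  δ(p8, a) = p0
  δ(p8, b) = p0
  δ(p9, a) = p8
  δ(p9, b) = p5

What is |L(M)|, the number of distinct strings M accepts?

The useful subgraph on states {p1, p3, p5, p8, p9} is acyclic, so L(M) is finite; the longest accepting path visits 5 useful states, giving maximum string length 4.
Counting accepting paths from p3 by length: 1 of length 1, 1 of length 2, 2 of length 3, 1 of length 4. Total 5.

5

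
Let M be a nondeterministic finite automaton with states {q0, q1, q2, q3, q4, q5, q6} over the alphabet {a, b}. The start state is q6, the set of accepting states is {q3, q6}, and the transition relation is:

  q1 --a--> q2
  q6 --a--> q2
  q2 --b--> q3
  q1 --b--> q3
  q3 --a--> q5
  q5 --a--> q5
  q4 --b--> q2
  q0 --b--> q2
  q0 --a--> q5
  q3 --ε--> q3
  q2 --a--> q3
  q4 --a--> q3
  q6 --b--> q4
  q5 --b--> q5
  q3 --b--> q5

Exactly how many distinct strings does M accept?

6

The useful subgraph on states {q2, q3, q4, q6} is acyclic, so L(M) is finite; the longest accepting path visits 4 useful states, giving maximum string length 3.
Counting accepting paths from q6 by length: 1 of length 0, 3 of length 2, 2 of length 3. Total 6.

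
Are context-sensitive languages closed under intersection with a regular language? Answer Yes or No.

Yes

Every regular language is context-sensitive, and context-sensitive languages are closed under intersection (an LBA runs the DFA check and then the LBA for L on the same linear tape).
So the context-sensitive languages are closed under intersection with a regular language.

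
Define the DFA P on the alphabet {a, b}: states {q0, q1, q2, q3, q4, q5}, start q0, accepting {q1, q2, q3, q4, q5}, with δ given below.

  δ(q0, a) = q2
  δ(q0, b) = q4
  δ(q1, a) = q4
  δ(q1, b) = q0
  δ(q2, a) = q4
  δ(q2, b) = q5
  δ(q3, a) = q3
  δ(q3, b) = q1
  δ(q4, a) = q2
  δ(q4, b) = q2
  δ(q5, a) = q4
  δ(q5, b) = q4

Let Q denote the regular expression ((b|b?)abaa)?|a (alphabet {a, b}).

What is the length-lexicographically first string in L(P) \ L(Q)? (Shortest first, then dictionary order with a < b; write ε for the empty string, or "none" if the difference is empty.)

The string b is accepted by P but not by Q.
No shorter string lies in the difference, and b is the lexicographically first length-1 string in L(P) \ L(Q).

b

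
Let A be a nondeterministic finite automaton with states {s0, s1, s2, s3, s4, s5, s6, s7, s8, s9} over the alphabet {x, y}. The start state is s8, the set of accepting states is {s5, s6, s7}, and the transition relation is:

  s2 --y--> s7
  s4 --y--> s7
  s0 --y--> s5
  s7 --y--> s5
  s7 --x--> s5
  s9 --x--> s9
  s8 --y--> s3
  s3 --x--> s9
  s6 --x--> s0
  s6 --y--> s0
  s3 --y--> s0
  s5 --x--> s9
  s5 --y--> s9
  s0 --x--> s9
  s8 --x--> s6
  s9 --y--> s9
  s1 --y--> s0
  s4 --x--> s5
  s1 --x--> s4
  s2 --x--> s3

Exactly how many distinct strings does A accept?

4

The useful subgraph on states {s0, s3, s5, s6, s8} is acyclic, so L(A) is finite; the longest accepting path visits 4 useful states, giving maximum string length 3.
Counting accepting paths from s8 by length: 1 of length 1, 3 of length 3. Total 4.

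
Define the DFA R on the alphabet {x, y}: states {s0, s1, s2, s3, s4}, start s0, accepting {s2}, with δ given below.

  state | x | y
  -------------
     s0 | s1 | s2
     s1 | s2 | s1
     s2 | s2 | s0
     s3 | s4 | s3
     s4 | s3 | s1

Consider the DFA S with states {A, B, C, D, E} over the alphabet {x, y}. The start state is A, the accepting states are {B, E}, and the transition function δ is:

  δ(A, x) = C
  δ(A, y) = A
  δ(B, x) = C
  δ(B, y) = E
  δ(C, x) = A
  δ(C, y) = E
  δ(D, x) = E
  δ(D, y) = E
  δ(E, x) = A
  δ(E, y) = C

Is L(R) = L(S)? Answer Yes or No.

No

The string y is accepted by R but rejected by S.
So L(R) ≠ L(S).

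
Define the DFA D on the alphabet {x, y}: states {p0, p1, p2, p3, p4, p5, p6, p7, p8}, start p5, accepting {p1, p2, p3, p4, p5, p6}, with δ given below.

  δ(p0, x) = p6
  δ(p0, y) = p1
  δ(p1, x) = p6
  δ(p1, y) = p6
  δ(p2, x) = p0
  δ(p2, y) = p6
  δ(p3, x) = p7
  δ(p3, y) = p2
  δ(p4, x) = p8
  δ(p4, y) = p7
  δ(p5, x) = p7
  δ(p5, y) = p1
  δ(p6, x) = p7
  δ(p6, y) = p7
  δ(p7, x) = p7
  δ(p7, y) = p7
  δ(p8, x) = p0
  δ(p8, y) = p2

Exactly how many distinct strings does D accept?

4

The useful subgraph on states {p1, p5, p6} is acyclic, so L(D) is finite; the longest accepting path visits 3 useful states, giving maximum string length 2.
Counting accepting paths from p5 by length: 1 of length 0, 1 of length 1, 2 of length 2. Total 4.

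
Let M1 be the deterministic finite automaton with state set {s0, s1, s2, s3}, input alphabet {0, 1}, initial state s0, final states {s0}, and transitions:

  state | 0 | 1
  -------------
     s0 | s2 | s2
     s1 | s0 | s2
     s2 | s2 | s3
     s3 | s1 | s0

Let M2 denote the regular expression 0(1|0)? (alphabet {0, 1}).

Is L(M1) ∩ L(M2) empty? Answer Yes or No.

Yes

Converting the expression M2 to a DFA (subset construction, then merging equivalent states) gives the minimal DFA with states {r0, r1, r2, r3}, start state r0, accepting states {r1, r3} and transitions r0: 0→r1, 1→r2; r1: 0→r3, 1→r3; r2: 0→r2, 1→r2; r3: 0→r2, 1→r2.
Exploring the product automaton M1 × M2 from the start pair (s0, r0), following both machines on each input symbol, reaches 8 state pairs: (s0, r0), (s2, r1), (s2, r2), (s2, r3), (s3, r3), (s3, r2), (s1, r2), (s0, r2).
M1 accepts in {s0} and M2 accepts in {r1, r3}; no reachable pair has both components accepting, so no string drives both machines to acceptance simultaneously and L(M1) ∩ L(M2) = ∅.
So no string is accepted by both, and the intersection is empty.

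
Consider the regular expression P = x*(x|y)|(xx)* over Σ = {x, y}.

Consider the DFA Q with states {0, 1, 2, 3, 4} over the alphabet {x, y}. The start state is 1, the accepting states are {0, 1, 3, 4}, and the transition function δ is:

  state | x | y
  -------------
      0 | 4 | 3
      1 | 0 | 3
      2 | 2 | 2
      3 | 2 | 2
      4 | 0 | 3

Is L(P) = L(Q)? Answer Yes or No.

Yes

Converting the expression P to a DFA (subset construction, then merging equivalent states) gives the minimal DFA with states {p0, p1, p2}, start state p0, accepting states {p0, p1} and transitions p0: x→p0, y→p1; p1: x→p2, y→p2; p2: x→p2, y→p2.
Exploring the product automaton P × Q from the start pair (p0, 1), following both machines on each input symbol, reaches 5 state pairs: (p0, 1), (p0, 0), (p1, 3), (p0, 4), (p2, 2).
P accepts in {p0, p1} and Q accepts in {0, 1, 3, 4}. In every reachable pair the two components are either both accepting — (p0, 1), (p0, 0), (p1, 3), (p0, 4) — or both non-accepting, so no string is accepted by exactly one of the machines: L(P) \ L(Q) and L(Q) \ L(P) are both empty.
Hence every string is accepted by P iff it is accepted by Q, and the two languages coincide.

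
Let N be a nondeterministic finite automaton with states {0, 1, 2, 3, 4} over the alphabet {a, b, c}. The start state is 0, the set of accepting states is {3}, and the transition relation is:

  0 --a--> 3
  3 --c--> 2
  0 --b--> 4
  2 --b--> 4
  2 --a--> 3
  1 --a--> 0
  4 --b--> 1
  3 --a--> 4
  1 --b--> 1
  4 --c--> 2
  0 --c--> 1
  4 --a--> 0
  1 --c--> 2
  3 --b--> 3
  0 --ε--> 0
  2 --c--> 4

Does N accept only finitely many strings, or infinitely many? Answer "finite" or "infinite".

State 0 is reachable from the start and can reach an accepting state, and it lies on the cycle 0 → 1 → 0.
Traversing that cycle any number of times yields accepted strings of unbounded length, so the language is infinite.

infinite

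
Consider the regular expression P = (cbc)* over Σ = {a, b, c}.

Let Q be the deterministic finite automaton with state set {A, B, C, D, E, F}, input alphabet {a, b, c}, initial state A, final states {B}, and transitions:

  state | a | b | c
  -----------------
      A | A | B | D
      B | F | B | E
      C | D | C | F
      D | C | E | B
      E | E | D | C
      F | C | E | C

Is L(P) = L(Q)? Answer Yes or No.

No

The empty string ε is accepted by P but rejected by Q.
So L(P) ≠ L(Q).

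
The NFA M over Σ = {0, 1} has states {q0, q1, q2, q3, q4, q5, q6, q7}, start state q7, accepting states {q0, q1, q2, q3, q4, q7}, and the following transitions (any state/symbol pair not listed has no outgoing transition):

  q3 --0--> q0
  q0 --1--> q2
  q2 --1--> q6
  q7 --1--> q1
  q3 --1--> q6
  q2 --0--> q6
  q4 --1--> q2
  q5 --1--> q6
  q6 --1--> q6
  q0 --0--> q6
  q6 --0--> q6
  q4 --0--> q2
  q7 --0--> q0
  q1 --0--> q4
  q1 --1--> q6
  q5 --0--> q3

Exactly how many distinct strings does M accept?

7

The useful subgraph on states {q0, q1, q2, q4, q7} is acyclic, so L(M) is finite; the longest accepting path visits 4 useful states, giving maximum string length 3.
Counting accepting paths from q7 by length: 1 of length 0, 2 of length 1, 2 of length 2, 2 of length 3. Total 7.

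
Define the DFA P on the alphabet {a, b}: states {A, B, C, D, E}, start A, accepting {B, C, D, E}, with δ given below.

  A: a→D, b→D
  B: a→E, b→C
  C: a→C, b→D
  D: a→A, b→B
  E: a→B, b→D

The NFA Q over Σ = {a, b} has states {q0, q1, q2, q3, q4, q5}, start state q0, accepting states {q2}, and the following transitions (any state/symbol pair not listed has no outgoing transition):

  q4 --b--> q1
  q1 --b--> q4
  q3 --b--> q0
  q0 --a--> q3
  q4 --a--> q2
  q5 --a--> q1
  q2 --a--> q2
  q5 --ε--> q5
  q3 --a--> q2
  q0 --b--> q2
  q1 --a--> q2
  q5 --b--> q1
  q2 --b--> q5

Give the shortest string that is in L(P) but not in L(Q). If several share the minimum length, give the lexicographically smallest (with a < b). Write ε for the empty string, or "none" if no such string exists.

The string a is accepted by P but not by Q.
No shorter string lies in the difference, and a is the lexicographically first length-1 string in L(P) \ L(Q).

a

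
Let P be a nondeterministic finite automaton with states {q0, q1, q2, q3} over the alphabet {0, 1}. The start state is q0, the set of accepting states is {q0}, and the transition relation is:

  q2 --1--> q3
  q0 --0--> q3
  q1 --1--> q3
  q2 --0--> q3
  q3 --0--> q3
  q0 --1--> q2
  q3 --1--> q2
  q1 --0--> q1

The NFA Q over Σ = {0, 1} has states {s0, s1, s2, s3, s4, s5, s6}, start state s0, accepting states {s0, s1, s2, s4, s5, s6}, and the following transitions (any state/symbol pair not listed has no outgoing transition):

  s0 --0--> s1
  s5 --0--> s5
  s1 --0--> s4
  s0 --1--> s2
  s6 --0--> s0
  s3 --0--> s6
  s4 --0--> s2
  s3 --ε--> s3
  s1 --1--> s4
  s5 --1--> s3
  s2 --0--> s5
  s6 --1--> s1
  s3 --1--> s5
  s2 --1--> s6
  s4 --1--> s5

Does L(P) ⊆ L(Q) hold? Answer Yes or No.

Exploring the product automaton P × Q from the start pair (q0, s0), following both machines on each input symbol, reaches 14 state pairs: (q0, s0), (q3, s1), (q2, s2), (q3, s4), (q2, s4), (q3, s5), (q3, s6), (q3, s2), (q2, s5), (q2, s3), (q3, s0), (q2, s1), (q2, s6), (q3, s3).
P accepts in {q0} and Q accepts in {s0, s1, s2, s4, s5, s6}. The reachable pairs whose P-component is accepting are (q0, s0); in each of them the Q-component is accepting too, so the product for L(P) \ L(Q) (P-component accepting, Q-component rejecting) has no reachable accepting pair and the difference is empty.
Hence every string in L(P) is also in L(Q).

Yes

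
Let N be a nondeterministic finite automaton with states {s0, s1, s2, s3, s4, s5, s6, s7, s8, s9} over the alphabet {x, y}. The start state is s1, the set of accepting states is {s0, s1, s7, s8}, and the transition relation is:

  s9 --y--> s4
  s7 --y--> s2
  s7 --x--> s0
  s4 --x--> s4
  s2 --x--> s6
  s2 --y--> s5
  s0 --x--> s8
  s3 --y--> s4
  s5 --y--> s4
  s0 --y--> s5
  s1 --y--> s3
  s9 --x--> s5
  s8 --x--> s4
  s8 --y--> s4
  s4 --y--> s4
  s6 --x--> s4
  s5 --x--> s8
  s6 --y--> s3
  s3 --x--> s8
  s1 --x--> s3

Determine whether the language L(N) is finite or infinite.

The useful states (reachable from s1 and able to reach an accepting state) are {s1, s3, s8}.
Restricted to these states the transition graph has no cycle, so every accepting path has bounded length and L is finite.

finite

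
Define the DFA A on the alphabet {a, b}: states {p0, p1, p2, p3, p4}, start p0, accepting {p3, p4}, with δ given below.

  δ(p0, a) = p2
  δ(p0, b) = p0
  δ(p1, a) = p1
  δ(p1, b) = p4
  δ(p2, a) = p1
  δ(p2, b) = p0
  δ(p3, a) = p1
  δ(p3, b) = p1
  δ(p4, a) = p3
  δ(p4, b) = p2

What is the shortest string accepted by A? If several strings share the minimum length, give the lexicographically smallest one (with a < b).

aab

A breadth-first search from p0 reaches an accepting state first via the path p0 → p2 → p1 → p4 on input aab.
No string of length < 3 is accepted (BFS exhausts all shorter strings without reaching an accepting state), and aab is the lexicographically least accepting string of length 3.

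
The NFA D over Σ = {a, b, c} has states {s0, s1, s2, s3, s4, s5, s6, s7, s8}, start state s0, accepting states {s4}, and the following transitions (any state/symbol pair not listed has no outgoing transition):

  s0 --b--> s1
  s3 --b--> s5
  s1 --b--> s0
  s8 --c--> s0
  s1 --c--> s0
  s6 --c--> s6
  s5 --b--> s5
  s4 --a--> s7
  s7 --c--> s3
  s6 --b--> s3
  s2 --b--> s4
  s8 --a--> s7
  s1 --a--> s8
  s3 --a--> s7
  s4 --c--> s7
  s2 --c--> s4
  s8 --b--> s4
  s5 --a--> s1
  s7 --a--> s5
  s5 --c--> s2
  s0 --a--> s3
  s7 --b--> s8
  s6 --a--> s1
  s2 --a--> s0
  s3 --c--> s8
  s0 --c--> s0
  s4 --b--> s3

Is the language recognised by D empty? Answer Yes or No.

The string acb is accepted: the run s0 → s3 → s8 → s4 ends in the accepting state s4.
Since at least one string is accepted, L(D) is not empty.

No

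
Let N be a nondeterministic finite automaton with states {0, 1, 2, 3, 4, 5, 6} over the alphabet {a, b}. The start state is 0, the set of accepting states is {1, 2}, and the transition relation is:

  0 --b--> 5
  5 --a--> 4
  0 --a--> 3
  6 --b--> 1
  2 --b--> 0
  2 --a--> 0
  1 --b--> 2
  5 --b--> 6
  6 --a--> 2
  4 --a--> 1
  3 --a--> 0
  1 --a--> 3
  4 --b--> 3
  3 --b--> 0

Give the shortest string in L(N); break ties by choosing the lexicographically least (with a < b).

baa

A breadth-first search from 0 reaches an accepting state first via the path 0 → 5 → 4 → 1 on input baa.
No string of length < 3 is accepted (BFS exhausts all shorter strings without reaching an accepting state), and baa is the lexicographically least accepting string of length 3.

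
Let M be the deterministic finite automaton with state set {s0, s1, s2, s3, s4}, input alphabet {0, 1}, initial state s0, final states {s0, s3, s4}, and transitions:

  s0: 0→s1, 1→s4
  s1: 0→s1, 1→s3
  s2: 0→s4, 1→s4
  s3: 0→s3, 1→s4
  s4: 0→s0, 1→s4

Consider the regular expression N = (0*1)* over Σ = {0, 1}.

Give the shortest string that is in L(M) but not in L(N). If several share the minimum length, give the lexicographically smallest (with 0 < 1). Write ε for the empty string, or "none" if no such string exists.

10

The string 10 is accepted by M but not by N.
No shorter string lies in the difference, and 10 is the lexicographically first length-2 string in L(M) \ L(N).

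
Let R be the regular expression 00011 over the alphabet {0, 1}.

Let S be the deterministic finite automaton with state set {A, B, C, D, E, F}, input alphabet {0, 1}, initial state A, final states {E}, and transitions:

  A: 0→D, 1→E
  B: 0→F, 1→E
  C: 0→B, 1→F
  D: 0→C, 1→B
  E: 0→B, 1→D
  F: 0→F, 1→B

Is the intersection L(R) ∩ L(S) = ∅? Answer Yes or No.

Yes

Converting the expression R to a DFA (subset construction, then merging equivalent states) gives the minimal DFA with states {r0, r1, r2, r3, r4, r5, r6}, start state r0, accepting states {r6} and transitions r0: 0→r1, 1→r2; r1: 0→r3, 1→r2; r2: 0→r2, 1→r2; r3: 0→r4, 1→r2; r4: 0→r2, 1→r5; r5: 0→r2, 1→r6; r6: 0→r2, 1→r2.
Exploring the product automaton R × S from the start pair (r0, A), following both machines on each input symbol, reaches 11 state pairs: (r0, A), (r1, D), (r2, E), (r3, C), (r2, B), (r2, D), (r4, B), (r2, F), (r2, C), (r5, E), (r6, D).
R accepts in {r6} and S accepts in {E}; no reachable pair has both components accepting, so no string drives both machines to acceptance simultaneously and L(R) ∩ L(S) = ∅.
So no string is accepted by both, and the intersection is empty.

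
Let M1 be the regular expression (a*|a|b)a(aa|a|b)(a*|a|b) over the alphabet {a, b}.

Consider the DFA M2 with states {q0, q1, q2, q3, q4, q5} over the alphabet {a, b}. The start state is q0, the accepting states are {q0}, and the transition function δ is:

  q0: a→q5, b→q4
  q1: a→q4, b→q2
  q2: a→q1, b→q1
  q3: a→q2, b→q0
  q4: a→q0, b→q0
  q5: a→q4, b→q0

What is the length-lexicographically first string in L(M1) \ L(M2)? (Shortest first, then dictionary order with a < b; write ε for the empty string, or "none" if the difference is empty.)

aa

The string aa is accepted by M1 but not by M2.
No shorter string lies in the difference, and aa is the lexicographically first length-2 string in L(M1) \ L(M2).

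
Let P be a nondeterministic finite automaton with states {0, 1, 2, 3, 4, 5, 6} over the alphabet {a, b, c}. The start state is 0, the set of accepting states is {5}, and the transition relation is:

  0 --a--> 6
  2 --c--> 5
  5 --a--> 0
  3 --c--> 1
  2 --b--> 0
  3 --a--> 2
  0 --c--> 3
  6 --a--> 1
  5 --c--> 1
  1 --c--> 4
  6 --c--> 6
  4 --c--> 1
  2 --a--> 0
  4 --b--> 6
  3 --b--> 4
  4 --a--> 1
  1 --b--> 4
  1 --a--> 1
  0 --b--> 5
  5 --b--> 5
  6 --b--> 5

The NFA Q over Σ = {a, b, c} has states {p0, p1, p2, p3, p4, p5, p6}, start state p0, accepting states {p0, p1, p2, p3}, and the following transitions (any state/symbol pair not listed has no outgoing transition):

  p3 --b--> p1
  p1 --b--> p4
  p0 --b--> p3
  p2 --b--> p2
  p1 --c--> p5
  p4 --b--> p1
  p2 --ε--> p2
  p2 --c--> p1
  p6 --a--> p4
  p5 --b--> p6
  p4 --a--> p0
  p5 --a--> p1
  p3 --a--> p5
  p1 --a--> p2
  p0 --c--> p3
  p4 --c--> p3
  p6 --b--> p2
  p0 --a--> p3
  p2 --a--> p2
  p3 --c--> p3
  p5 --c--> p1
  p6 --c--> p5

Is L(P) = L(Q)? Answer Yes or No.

The string abb is accepted by P but rejected by Q.
So L(P) ≠ L(Q).

No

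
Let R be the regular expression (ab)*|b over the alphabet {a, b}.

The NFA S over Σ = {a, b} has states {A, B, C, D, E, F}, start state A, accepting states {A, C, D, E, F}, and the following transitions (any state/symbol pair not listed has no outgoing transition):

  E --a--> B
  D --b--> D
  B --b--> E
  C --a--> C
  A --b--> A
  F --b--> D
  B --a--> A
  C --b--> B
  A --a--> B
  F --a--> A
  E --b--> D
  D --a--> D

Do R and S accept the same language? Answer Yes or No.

The string aa is accepted by S but rejected by R.
So L(R) ≠ L(S).

No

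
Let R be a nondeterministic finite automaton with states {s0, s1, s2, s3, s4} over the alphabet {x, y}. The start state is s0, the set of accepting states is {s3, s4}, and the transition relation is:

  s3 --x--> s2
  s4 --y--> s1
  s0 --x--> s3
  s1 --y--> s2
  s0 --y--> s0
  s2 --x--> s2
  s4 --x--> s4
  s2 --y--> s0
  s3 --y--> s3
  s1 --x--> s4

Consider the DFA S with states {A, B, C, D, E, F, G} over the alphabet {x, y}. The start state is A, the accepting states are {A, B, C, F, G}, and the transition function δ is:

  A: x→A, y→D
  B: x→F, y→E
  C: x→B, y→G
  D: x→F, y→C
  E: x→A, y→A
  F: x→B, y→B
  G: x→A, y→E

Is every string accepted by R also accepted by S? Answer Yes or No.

The string xy is in L(R) but not in L(S).
So L(R) ⊄ L(S).

No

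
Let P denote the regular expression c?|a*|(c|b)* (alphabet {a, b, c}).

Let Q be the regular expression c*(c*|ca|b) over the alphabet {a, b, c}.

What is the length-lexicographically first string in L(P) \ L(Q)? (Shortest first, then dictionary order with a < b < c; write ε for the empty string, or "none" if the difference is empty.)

The string a is accepted by P but not by Q.
No shorter string lies in the difference, and a is the lexicographically first length-1 string in L(P) \ L(Q).

a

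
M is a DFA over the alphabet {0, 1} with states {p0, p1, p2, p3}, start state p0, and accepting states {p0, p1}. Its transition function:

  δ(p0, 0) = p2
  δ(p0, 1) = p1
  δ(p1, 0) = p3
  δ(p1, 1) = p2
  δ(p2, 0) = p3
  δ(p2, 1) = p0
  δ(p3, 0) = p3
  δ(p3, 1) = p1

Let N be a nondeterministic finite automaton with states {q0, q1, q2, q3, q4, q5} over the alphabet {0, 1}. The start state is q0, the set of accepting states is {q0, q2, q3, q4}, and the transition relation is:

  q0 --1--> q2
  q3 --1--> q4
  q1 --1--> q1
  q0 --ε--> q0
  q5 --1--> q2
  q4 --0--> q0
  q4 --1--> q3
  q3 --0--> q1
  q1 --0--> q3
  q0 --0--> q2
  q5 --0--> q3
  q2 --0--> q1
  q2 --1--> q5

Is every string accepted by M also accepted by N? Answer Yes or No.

No

The string 01 is in L(M) but not in L(N).
So L(M) ⊄ L(N).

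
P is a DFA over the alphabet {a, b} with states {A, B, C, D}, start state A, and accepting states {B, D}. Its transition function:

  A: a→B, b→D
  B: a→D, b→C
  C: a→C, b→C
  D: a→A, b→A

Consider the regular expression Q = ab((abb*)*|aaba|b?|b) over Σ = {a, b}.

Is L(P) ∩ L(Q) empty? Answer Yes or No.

Yes

Converting the expression Q to a DFA (subset construction, then merging equivalent states) gives the minimal DFA with states {q0, q1, q2, q3, q4, q5, q6, q7, q8, q9}, start state q0, accepting states {q3, q5, q7} and transitions q0: a→q1, b→q2; q1: a→q2, b→q3; q2: a→q2, b→q2; q3: a→q4, b→q5; q4: a→q6, b→q7; q5: a→q2, b→q2; q6: a→q2, b→q8; q7: a→q9, b→q7; q8: a→q5, b→q2; q9: a→q2, b→q7.
Exploring the product automaton P × Q from the start pair (A, q0), following both machines on each input symbol, reaches 13 state pairs: (A, q0), (B, q1), (D, q2), (C, q3), (A, q2), (C, q4), (C, q5), (B, q2), (C, q6), (C, q7), (C, q2), (C, q8), (C, q9).
P accepts in {B, D} and Q accepts in {q3, q5, q7}; no reachable pair has both components accepting, so no string drives both machines to acceptance simultaneously and L(P) ∩ L(Q) = ∅.
So no string is accepted by both, and the intersection is empty.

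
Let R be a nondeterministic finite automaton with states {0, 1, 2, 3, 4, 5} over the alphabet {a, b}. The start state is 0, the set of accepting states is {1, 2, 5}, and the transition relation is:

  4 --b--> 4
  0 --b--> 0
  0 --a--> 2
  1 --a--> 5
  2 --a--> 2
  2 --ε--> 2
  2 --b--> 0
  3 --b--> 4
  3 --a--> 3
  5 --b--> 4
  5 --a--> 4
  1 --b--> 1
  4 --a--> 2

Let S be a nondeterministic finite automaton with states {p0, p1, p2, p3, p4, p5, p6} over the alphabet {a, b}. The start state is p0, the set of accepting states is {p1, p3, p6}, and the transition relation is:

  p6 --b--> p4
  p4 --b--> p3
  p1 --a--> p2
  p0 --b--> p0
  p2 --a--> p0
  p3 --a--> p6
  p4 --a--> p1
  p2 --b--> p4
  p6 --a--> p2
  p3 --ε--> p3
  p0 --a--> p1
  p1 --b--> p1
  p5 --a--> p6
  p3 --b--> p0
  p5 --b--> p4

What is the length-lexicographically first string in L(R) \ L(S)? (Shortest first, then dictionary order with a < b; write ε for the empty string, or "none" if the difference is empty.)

The string aa is accepted by R but not by S.
No shorter string lies in the difference, and aa is the lexicographically first length-2 string in L(R) \ L(S).

aa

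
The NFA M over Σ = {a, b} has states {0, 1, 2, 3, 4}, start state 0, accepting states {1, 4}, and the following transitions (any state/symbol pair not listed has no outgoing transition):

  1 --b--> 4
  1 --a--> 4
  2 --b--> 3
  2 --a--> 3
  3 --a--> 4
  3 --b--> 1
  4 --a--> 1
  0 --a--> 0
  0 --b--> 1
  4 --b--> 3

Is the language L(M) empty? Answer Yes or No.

No

The string b is accepted: the run 0 → 1 ends in the accepting state 1.
Since at least one string is accepted, L(M) is not empty.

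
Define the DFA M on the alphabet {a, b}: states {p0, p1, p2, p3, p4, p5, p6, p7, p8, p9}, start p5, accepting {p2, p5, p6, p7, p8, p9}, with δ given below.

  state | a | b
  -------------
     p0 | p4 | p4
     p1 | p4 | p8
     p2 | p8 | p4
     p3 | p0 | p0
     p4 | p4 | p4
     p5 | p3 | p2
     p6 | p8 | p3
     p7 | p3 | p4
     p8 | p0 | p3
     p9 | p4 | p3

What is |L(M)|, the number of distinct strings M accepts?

The useful subgraph on states {p2, p5, p8} is acyclic, so L(M) is finite; the longest accepting path visits 3 useful states, giving maximum string length 2.
Counting accepting paths from p5 by length: 1 of length 0, 1 of length 1, 1 of length 2. Total 3.

3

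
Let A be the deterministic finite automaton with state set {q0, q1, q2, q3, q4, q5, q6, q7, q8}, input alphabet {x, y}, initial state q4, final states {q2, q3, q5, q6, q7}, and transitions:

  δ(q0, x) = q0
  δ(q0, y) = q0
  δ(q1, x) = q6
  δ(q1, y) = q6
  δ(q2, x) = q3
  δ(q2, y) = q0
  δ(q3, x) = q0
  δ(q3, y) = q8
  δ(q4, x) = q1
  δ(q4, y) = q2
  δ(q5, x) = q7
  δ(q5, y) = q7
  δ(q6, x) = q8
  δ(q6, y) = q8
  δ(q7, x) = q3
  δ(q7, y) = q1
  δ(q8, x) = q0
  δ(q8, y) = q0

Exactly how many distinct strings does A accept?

4

The useful subgraph on states {q1, q2, q3, q4, q6} is acyclic, so L(A) is finite; the longest accepting path visits 3 useful states, giving maximum string length 2.
Counting accepting paths from q4 by length: 1 of length 1, 3 of length 2. Total 4.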